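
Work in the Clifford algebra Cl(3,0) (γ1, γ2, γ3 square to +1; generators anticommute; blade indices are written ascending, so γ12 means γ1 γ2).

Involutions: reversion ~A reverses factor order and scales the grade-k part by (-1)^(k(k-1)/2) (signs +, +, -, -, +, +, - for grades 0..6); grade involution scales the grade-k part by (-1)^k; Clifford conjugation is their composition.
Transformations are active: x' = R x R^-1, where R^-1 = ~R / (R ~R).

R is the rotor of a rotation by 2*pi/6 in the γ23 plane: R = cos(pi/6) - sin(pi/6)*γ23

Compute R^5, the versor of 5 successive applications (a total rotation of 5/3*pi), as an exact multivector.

The rotor phase is half the rotation angle and phases add under composition, so 5 steps in the γ23 plane accumulate phase 5*(pi/6) = 5*pi/6: R^5 = cos(5*pi/6) - sin(5*pi/6)*γ23.
cos(5*pi/6) = -sqrt(3)/2 and sin(5*pi/6) = 1/2, so R^5 = -sqrt(3)/2 - 1/2*γ23. The net rotation is 5/3*pi; the rotor keeps the half-angle phase exactly.
Answer: -sqrt(3)/2 - 1/2*γ23


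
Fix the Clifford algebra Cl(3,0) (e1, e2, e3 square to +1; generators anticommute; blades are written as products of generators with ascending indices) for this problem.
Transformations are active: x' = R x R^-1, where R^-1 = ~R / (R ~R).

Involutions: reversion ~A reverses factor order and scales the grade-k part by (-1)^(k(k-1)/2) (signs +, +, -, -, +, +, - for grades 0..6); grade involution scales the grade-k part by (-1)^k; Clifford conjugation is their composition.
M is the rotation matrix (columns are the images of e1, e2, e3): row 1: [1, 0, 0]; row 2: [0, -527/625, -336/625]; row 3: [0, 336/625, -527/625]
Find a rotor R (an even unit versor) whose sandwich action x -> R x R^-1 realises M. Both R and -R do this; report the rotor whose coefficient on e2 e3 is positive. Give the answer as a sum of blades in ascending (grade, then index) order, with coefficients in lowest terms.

Method: write R = a + b12*e1 e2 + b13*e1 e3 + b23*e2 e3 with a^2 + b12^2 + b13^2 + b23^2 = 1 (so R^-1 = ~R). Expanding the columns R e_j ~R gives tr M = 4a^2 - 1 and, from the antisymmetric part, M21 - M12 = -4a*b12, M13 - M31 = 4a*b13, M32 - M23 = -4a*b23.
Here tr M = -429/625, so a^2 = (1 + tr M)/4 = 49/625 and a = ±7/25. Taking a = 7/25: M21 - M12 = 0, M13 - M31 = 0, M32 - M23 = 672/625, giving b12 = 0, b13 = 0, b23 = -24/25, i.e. R = 7/25 - 24/25*e2 e3.
Its e2 e3 coefficient is negative, so report the other preimage -R.
Answer: -7/25 + 24/25*e2 e3. Uniqueness: Spin(3) -> SO(3) maps R and -R to the same rotation of trace -429/625; fixing the sign of the e2 e3 coefficient removes the ambiguity.


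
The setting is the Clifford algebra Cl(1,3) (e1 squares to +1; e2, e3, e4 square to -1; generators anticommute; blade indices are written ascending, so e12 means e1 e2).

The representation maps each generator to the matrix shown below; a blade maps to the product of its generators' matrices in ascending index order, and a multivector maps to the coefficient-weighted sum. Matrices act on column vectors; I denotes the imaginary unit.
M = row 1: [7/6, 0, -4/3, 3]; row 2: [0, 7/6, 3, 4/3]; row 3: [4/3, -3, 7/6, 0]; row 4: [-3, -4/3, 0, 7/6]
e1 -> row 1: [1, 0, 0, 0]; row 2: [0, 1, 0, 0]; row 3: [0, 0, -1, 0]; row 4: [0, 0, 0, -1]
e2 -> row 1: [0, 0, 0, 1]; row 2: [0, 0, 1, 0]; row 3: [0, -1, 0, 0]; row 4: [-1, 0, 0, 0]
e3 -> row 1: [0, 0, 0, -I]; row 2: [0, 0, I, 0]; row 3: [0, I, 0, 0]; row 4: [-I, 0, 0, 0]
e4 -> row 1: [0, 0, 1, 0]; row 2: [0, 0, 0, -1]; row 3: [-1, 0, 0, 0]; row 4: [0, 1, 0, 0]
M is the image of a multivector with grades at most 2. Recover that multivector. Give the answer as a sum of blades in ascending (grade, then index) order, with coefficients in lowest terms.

Method: the blade images are trace-orthogonal — tr(rho(e_A) rho(e_B)^-1) = 4 if A = B and 0 otherwise — and rho(e_A)^-1 = (e_A)^2 * rho(e_A) with (e_A)^2 = +1 or -1, so the coefficient of e_A in the preimage is (e_A)^2 * tr(M rho(e_A))/4.
Nonzero projections over blades of grade <= 2: 1: (1)^2 = +1, tr(M 1) = 14/3, coefficient 7/6; e2: (e2)^2 = -1, tr(M rho(e2)) = -12, coefficient 3; e4: (e4)^2 = -1, tr(M rho(e4)) = 16/3, coefficient -4/3. Every other blade of grade <= 2 projects to 0.
Answer: 7/6 + 3*e2 - 4/3*e4


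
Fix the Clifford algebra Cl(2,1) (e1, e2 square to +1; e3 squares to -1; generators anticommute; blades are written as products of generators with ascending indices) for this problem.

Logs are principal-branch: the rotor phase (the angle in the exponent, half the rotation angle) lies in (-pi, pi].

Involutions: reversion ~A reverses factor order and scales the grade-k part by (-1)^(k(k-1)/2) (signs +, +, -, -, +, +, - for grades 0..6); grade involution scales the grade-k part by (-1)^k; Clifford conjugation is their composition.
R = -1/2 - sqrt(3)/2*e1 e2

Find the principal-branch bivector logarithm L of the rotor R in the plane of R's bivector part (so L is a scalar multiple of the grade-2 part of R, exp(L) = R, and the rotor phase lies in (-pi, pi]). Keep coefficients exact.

The scalar part of R is -1/2, which fixes the principal-branch rotor phase; the unit plane is then the bivector part divided by the sine of that phase, and L is that plane scaled by the phase.
Concretely: cos(phase) = -1/2 gives phase = ±2*pi/3, and since phase/sin(phase) is even the sign is immaterial: L = (phase/sin(phase)) * <R>_2 = (4*sqrt(3)*pi/9) * <R>_2.
Answer: -2*pi/3*e1 e2


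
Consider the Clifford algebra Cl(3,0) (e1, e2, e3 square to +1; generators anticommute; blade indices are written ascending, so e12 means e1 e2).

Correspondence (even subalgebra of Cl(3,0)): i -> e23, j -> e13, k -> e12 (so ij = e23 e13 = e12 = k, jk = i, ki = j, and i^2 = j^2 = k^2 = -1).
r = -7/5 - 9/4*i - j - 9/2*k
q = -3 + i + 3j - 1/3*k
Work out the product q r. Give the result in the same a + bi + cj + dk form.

In blades: q = -3 - 1/3*e12 + 3*e13 + e23, r = -7/5 - 9/2*e12 - e13 - 9/4*e23.
Distribute q over r term by term (generator squares from the signature, products reordered to ascending indices): (-3)*r = 21/5 + 27/2*e12 + 3*e13 + 27/4*e23; (-1/3*e12)*r = -3/2 + 7/15*e12 + 3/4*e13 - 1/3*e23; (3*e13)*r = 3 + 27/4*e12 - 21/5*e13 - 27/2*e23; (e23)*r = 9/4 - e12 + 9/2*e13 - 7/5*e23.
Sum: 159/20 + 1183/60*e12 + 81/20*e13 - 509/60*e23; translating back through the correspondence:
Answer: 159/20 - 509/60*i + 81/20*j + 1183/60*k


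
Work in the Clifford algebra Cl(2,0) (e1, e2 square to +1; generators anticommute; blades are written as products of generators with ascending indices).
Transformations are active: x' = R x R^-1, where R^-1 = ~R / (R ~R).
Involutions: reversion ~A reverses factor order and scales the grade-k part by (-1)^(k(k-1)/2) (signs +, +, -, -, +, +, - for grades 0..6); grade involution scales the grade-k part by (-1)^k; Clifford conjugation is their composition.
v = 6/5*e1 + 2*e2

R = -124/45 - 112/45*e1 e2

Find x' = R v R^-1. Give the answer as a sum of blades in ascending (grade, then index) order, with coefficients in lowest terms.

~R = -124/45 + 112/45*e1 e2, and R ~R = 5584/405, so R^-1 = ~R / (5584/405).
R v = -1864/225*e1 - 568/225*e2
Answer: 18422/8725*e1 - 8646/8725*e2


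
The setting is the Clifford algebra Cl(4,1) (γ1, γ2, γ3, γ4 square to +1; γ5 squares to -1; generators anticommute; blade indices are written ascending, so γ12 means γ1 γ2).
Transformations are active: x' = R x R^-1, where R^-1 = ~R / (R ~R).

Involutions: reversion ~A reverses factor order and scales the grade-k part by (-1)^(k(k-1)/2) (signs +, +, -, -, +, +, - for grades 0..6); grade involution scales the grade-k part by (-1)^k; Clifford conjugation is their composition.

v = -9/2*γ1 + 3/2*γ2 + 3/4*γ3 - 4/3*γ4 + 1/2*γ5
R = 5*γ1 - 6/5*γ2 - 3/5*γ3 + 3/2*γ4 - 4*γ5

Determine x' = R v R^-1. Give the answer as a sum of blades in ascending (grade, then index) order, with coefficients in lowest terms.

~R = 5*γ1 - 6/5*γ2 - 3/5*γ3 + 3/2*γ4 - 4*γ5, and R ~R = 261/20, so R^-1 = ~R / (261/20).
R v = -99/4 + 21/10*γ12 + 21/20*γ13 + 1/12*γ14 - 31/2*γ15 - 13/20*γ24 + 27/5*γ25 - 13/40*γ34 + 27/10*γ35 - 55/12*γ45
Answer: -839/58*γ1 + 177/58*γ2 + 177/116*γ3 - 379/87*γ4 + 851/58*γ5


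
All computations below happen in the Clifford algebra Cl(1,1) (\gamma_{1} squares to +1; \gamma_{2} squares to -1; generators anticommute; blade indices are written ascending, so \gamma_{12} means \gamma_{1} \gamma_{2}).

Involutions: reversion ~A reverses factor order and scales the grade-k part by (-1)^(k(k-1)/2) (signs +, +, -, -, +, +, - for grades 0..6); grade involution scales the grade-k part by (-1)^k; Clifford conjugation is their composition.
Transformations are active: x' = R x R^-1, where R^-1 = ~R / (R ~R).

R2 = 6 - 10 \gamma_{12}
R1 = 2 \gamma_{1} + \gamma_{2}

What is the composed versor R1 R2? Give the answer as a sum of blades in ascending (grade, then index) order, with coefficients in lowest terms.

Distribute over the terms of R1 (each basis-blade product reordered to ascending indices, repeated generators contracted through their squares):
(2 \gamma_{1}) R2 = 12 \gamma_{1} - 20 \gamma_{2}
(\gamma_{2}) R2 = -10 \gamma_{1} + 6 \gamma_{2}
Summing the partial products and collecting blades:
Answer: 2 \gamma_{1} - 14 \gamma_{2}


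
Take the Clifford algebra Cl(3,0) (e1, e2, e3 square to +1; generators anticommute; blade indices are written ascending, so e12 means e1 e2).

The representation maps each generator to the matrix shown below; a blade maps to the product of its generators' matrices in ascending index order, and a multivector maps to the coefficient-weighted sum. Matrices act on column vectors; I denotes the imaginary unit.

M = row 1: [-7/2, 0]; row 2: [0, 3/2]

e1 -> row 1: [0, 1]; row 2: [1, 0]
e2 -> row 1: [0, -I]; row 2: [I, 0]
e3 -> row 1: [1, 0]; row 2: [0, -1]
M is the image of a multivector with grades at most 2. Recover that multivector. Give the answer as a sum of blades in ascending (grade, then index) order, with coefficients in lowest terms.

Method: 1, rho(e1), rho(e2), rho(e3) form a trace-orthogonal basis of the 2x2 complex matrices (tr(X Y) = 2 if X = Y, else 0), so M = m0*1 + m1*rho(e1) + m2*rho(e2) + m3*rho(e3) with m0 = tr(M)/2 = -1, m1 = tr(M rho(e1))/2 = 0, m2 = tr(M rho(e2))/2 = 0, m3 = tr(M rho(e3))/2 = -5/2.
Multiplying table entries, the bivector images are rho(e12) = I*rho(e3), rho(e13) = -I*rho(e2), rho(e23) = I*rho(e1); with real blade coefficients the real parts of m0..m3 are the coefficients of 1, e1, e2, e3 and the imaginary parts give the bivectors (e23: Im m1, e13: -Im m2, e12: Im m3).
Answer: -1 - 5/2*e3


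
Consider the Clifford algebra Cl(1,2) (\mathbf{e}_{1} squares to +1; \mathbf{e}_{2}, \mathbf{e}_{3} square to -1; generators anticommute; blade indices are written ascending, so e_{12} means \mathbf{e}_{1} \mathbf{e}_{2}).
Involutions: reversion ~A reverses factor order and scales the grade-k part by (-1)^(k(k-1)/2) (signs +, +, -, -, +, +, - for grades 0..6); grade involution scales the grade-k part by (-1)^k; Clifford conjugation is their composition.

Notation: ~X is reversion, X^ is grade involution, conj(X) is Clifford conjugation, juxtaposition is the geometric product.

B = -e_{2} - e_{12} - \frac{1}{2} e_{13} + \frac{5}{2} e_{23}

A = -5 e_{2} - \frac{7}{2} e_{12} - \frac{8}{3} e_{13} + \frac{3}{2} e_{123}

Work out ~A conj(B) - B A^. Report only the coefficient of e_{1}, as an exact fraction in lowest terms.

first term: \frac{59}{6} - \frac{49}{4} e_{1} + \frac{3}{4} e_{2} - 14 e_{3} - \frac{20}{3} e_{12} + \frac{29}{4} e_{13} + \frac{11}{12} e_{23} - \frac{1}{6} e_{123}
second term: \frac{59}{6} + \frac{49}{4} e_{1} - \frac{3}{4} e_{2} + 14 e_{3} + \frac{20}{3} e_{12} - \frac{29}{4} e_{13} - \frac{11}{12} e_{23} - \frac{1}{6} e_{123}
Answer: -\frac{49}{2}


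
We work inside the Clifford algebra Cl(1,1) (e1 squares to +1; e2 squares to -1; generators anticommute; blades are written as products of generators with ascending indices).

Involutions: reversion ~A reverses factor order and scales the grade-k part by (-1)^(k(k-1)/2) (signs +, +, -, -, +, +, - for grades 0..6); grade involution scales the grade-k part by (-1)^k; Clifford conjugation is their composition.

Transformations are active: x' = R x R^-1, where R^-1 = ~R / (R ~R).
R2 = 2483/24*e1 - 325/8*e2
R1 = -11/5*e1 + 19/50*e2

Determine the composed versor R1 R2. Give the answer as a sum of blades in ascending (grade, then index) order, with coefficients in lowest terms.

Distribute over the terms of R1 (each basis-blade product reordered to ascending indices, repeated generators contracted through their squares):
(-11/5*e1) R2 = -27313/120 + 715/8*e1 e2
(19/50*e2) R2 = 247/16 - 47177/1200*e1 e2
Summing the partial products and collecting blades:
Answer: -50921/240 + 60073/1200*e1 e2


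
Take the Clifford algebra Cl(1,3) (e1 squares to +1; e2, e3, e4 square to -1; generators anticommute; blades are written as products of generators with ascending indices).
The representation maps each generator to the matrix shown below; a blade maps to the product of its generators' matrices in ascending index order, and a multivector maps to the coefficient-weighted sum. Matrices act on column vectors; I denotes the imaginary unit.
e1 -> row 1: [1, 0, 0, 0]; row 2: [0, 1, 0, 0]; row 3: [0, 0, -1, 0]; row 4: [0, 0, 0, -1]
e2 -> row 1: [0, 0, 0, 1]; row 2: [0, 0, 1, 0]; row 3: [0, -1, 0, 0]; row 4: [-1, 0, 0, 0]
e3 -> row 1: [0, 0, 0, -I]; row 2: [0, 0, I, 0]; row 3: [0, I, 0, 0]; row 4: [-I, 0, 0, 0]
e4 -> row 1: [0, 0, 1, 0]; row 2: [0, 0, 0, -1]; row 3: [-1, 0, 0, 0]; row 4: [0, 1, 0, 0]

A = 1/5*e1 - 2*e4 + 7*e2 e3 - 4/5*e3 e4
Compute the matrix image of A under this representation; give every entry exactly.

Bivector images (products of the table entries): rho(e2 e3) = rho(e2)rho(e3) = row 1: [-I, 0, 0, 0]; row 2: [0, I, 0, 0]; row 3: [0, 0, -I, 0]; row 4: [0, 0, 0, I]; rho(e3 e4) = rho(e3)rho(e4) = row 1: [0, -I, 0, 0]; row 2: [-I, 0, 0, 0]; row 3: [0, 0, 0, -I]; row 4: [0, 0, -I, 0].
M = (1/5)*rho(e1) + (-2)*rho(e4) + (7)*rho(e2 e3) + (-4/5)*rho(e3 e4), summed entrywise:
Answer: row 1: [1/5 - 7*I, 4*I/5, -2, 0]; row 2: [4*I/5, 1/5 + 7*I, 0, 2]; row 3: [2, 0, -1/5 - 7*I, 4*I/5]; row 4: [0, -2, 4*I/5, -1/5 + 7*I]


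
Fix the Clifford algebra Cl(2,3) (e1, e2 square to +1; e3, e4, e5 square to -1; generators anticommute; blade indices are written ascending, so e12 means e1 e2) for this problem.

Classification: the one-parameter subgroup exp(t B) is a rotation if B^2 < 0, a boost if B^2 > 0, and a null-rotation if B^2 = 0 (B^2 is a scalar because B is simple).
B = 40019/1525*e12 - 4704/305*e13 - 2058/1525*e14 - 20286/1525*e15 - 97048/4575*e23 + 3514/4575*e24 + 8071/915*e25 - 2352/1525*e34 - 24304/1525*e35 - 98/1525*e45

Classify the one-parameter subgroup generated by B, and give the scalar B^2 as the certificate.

B^2 term by term: the squares give (40019/1525)^2*(e12)^2 + (-4704/305)^2*(e13)^2 + (-2058/1525)^2*(e14)^2 + (-20286/1525)^2*(e15)^2 + (-97048/4575)^2*(e23)^2 + (3514/4575)^2*(e24)^2 + (8071/915)^2*(e25)^2 + (-2352/1525)^2*(e34)^2 + (-24304/1525)^2*(e35)^2 + (-98/1525)^2*(e45)^2 = 1601520361/2325625*(-1) + 22127616/93025*(+1) + 4235364/2325625*(+1) + 411521796/2325625*(+1) + 9418314304/20930625*(+1) + 12348196/20930625*(+1) + 65141041/837225*(+1) + 5531904/2325625*(-1) + 590684416/2325625*(-1) + 9604/2325625*(-1) = 0 (each basis 2-blade squares to minus the product of its generators' squares); cross terms between blades sharing an index anticommute and cancel; the commuting (index-disjoint) pairs give grade-4 terms 2*c*c'*(blade product), which cancel blade by blade — e1234: -188249376/2325625 + 11019904/465125 + 133149856/2325625 = 0; e1235: -1945243552/2325625 + 25310656/93025 + 1312477152/2325625 = 0; e1245: -7843724/2325625 + 11073412/465125 - 47523336/2325625 = 0; e1345: 921984/465125 - 100035264/2325625 + 95425344/2325625 = 0; e2345: 19021408/6976875 + 170808512/6976875 - 12655328/465125 = 0 — confirming B is simple. So B^2 = 0.
Answer: null-rotation, certificate B^2 = 0. The class reads off the invariant scalar 0 directly.


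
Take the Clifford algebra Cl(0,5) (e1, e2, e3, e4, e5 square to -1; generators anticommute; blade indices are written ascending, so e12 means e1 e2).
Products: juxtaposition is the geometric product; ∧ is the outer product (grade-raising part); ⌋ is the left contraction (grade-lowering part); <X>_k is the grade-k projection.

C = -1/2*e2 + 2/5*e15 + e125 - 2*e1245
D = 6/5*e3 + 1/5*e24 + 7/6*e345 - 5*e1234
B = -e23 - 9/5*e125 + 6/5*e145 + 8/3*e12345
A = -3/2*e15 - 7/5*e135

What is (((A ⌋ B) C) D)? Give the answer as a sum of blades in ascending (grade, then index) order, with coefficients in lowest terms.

step 1: 27/10*e2 - 9/5*e4 + 56/15*e24 - 4*e234
step 2: 27/20 - 28/15*e4 + 61/6*e15 - 9/10*e24 - 2*e34 - 117/25*e125 - 8*e135 - 71/75*e145 - 23/75*e1245 - 4*e1345 + 8/5*e12345
step 3: 9/50 - 14/3*e1 - 28/75*e2 + 81/50*e3 - 12/5*e4 - 17/3*e5 - 122/15*e12 + 1261/225*e13 - 28/3*e14 - 3577/375*e15 + 2/5*e23 + 27/100*e24 + 20*e25 + 56/25*e34 - 167/45*e35 + 4361/450*e123 - 71/375*e125 - 427/36*e134 - 297/25*e135 + 717/125*e145 + 27/25*e234 - 347/60*e235 + 40*e245 - 873/40*e345 - 129/100*e1234 + 802/125*e1235 + 17/150*e1245 - 142/125*e1345 + 305/6*e2345 + 154/125*e12345
Answer: 9/50 - 14/3*e1 - 28/75*e2 + 81/50*e3 - 12/5*e4 - 17/3*e5 - 122/15*e12 + 1261/225*e13 - 28/3*e14 - 3577/375*e15 + 2/5*e23 + 27/100*e24 + 20*e25 + 56/25*e34 - 167/45*e35 + 4361/450*e123 - 71/375*e125 - 427/36*e134 - 297/25*e135 + 717/125*e145 + 27/25*e234 - 347/60*e235 + 40*e245 - 873/40*e345 - 129/100*e1234 + 802/125*e1235 + 17/150*e1245 - 142/125*e1345 + 305/6*e2345 + 154/125*e12345


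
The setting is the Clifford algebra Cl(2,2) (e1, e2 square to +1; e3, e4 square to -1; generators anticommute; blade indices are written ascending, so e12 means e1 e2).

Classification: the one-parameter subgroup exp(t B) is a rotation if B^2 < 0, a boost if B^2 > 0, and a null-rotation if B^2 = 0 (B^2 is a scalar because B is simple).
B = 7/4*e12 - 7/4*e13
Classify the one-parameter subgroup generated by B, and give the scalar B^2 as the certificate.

B^2 term by term: the squares give (7/4)^2*(e12)^2 + (-7/4)^2*(e13)^2 = 49/16*(-1) + 49/16*(+1) = 0 (each basis 2-blade squares to minus the product of its generators' squares); cross terms between blades sharing an index anticommute and cancel. So B^2 = 0.
Answer: null-rotation, certificate B^2 = 0. Key observation: B^2 = 0 is a conjugation invariant, so its sign decides the class regardless of the surface form of B.


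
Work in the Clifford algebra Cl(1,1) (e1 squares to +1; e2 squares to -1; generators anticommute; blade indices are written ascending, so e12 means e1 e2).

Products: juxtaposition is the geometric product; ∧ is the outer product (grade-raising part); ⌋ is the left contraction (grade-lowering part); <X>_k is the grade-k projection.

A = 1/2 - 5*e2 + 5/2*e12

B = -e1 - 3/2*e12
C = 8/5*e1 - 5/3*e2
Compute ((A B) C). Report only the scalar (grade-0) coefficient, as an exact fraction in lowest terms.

step 1: -15/4 + 7*e1 + 5/2*e2 - 23/4*e12
step 2: 461/30 - 187/12*e1 + 309/20*e2 - 47/3*e12
Answer: 461/30


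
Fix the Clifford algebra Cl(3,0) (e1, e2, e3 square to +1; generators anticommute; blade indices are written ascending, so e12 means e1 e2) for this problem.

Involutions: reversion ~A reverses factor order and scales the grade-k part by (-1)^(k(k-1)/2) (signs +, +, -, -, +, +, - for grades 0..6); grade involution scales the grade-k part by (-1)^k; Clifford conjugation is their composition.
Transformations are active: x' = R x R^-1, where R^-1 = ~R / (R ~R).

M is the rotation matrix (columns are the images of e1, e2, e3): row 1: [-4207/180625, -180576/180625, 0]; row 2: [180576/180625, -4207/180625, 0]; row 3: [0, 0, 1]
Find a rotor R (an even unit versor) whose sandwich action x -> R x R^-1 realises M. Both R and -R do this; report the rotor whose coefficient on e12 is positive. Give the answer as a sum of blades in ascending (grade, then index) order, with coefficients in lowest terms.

Method: write R = a + b12*e12 + b13*e13 + b23*e23 with a^2 + b12^2 + b13^2 + b23^2 = 1 (so R^-1 = ~R). Expanding the columns R e_j ~R gives tr M = 4a^2 - 1 and, from the antisymmetric part, M21 - M12 = -4a*b12, M13 - M31 = 4a*b13, M32 - M23 = -4a*b23.
Here tr M = 172211/180625, so a^2 = (1 + tr M)/4 = 88209/180625 and a = ±297/425. Taking a = 297/425: M21 - M12 = 361152/180625, M13 - M31 = 0, M32 - M23 = 0, giving b12 = -304/425, b13 = 0, b23 = 0, i.e. R = 297/425 - 304/425*e12.
Its e12 coefficient is negative, so report the other preimage -R.
Answer: -297/425 + 304/425*e12. Why the constraint matters: R and -R act identically through the sandwich — M has trace 172211/180625 either way — so only the sign condition on e12 picks one of the two preimages.


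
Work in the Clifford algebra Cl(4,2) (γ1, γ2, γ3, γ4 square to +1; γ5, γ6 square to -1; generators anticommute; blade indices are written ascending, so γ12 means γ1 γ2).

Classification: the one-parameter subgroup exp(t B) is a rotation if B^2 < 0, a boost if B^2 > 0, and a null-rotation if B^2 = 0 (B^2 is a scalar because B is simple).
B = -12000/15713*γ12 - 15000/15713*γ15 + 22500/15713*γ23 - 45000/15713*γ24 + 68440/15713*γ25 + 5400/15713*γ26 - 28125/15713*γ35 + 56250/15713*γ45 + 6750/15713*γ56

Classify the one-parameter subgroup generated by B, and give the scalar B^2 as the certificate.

B^2 term by term: the squares give (-12000/15713)^2*(γ12)^2 + (-15000/15713)^2*(γ15)^2 + (22500/15713)^2*(γ23)^2 + (-45000/15713)^2*(γ24)^2 + (68440/15713)^2*(γ25)^2 + (5400/15713)^2*(γ26)^2 + (-28125/15713)^2*(γ35)^2 + (56250/15713)^2*(γ45)^2 + (6750/15713)^2*(γ56)^2 = 144000000/246898369*(-1) + 225000000/246898369*(+1) + 506250000/246898369*(-1) + 2025000000/246898369*(-1) + 4684033600/246898369*(+1) + 29160000/246898369*(+1) + 791015625/246898369*(+1) + 3164062500/246898369*(+1) + 45562500/246898369*(-1) = 25 (each basis 2-blade squares to minus the product of its generators' squares); cross terms between blades sharing an index anticommute and cancel; the commuting (index-disjoint) pairs give grade-4 terms 2*c*c'*(blade product), which cancel blade by blade — γ1235: 675000000/246898369 - 675000000/246898369 = 0; γ1245: -1350000000/246898369 + 1350000000/246898369 = 0; γ1256: -162000000/246898369 + 162000000/246898369 = 0; γ2345: 2531250000/246898369 - 2531250000/246898369 = 0; γ2356: 303750000/246898369 - 303750000/246898369 = 0; γ2456: -607500000/246898369 + 607500000/246898369 = 0 — confirming B is simple. So B^2 = 25.
Answer: boost, certificate B^2 = 25. Why this suffices: the scalar 25 survives any versor conjugation, so its sign alone determines the class however B is presented.


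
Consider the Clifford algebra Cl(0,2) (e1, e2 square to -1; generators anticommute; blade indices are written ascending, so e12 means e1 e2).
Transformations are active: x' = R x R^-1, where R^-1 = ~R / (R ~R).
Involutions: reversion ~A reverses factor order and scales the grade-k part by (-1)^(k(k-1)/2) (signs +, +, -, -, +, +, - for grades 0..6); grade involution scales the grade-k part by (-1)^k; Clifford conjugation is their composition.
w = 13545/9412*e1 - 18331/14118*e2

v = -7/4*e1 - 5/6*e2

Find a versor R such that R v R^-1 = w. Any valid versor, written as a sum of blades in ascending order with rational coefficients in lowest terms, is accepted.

R = v + w = -1463/4706*e1 - 5016/2353*e2 works: the equal norms (-541/144) guarantee its sandwich swaps v into w.
Answer: -1463/4706*e1 - 5016/2353*e2


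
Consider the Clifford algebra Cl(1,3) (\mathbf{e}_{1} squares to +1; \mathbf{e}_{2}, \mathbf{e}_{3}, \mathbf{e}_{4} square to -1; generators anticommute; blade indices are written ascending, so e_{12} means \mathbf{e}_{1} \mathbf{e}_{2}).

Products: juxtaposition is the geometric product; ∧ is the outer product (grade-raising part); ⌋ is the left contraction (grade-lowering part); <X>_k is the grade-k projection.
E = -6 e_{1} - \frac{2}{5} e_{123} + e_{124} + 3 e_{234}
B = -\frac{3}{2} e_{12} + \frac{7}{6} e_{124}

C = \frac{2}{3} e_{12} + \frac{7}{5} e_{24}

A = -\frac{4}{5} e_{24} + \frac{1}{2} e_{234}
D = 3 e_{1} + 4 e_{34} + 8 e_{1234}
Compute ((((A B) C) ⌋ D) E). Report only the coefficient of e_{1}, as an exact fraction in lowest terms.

step 1: \frac{14}{15} e_{1} - \frac{7}{12} e_{13} + \frac{6}{5} e_{14} - \frac{3}{4} e_{134}
step 2: \frac{28}{45} e_{2} + \frac{42}{25} e_{12} - \frac{7}{18} e_{23} + \frac{4}{5} e_{24} + \frac{21}{20} e_{123} + \frac{98}{75} e_{124} - \frac{1}{2} e_{234} + \frac{49}{60} e_{1234}
step 3: -\frac{98}{15} + 4 e_{1} + \frac{784}{75} e_{3} - \frac{42}{5} e_{4} + \frac{32}{5} e_{13} + \frac{28}{9} e_{14} + \frac{336}{25} e_{34} + \frac{224}{45} e_{134}
step 4: -24 + \frac{196}{5} e_{1} - \frac{9196}{225} e_{2} + \frac{192}{5} e_{3} + \frac{56}{3} e_{4} - \frac{294}{125} e_{12} + \frac{1568}{25} e_{13} - \frac{252}{5} e_{14} + \frac{838}{45} e_{23} + \frac{7508}{225} e_{24} - \frac{448}{15} e_{34} - \frac{504}{25} e_{123} + \frac{2734}{375} e_{124} - \frac{2016}{25} e_{134} - \frac{538}{45} e_{234} + \frac{1432}{75} e_{1234}
Answer: \frac{196}{5}


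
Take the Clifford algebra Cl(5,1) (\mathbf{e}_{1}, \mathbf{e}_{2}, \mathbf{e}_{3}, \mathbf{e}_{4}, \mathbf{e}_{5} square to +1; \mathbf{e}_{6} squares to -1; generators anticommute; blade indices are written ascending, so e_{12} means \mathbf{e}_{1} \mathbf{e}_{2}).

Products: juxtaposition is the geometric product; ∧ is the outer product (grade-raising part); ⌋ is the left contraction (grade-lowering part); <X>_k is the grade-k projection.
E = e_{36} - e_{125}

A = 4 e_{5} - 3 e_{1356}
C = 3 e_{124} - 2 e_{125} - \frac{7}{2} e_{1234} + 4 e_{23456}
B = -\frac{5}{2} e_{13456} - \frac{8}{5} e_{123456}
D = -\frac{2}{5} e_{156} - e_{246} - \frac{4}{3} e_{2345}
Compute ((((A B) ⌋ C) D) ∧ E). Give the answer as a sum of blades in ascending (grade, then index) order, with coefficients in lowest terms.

step 1: -\frac{15}{2} e_{4} + \frac{24}{5} e_{24} + 10 e_{1346} - \frac{32}{5} e_{12346}
step 2: -\frac{72}{5} e_{1} - \frac{45}{2} e_{12} - \frac{84}{5} e_{13} - \frac{105}{4} e_{123} + \frac{96}{5} e_{356} - 30 e_{2356}
step 3: \frac{192}{25} e_{13} + 40 e_{46} + \frac{144}{25} e_{56} + 12 e_{123} - 35 e_{145} + \frac{45}{2} e_{146} - \frac{128}{5} e_{246} - 9 e_{256} + 30 e_{345} - \frac{168}{25} e_{356} - \frac{112}{5} e_{1245} + \frac{72}{5} e_{1246} + 30 e_{1345} - \frac{105}{4} e_{1346} - \frac{96}{5} e_{2345} + \frac{21}{2} e_{2356} + \frac{96}{5} e_{12345} - \frac{84}{5} e_{12346}
step 4: 40 e_{12456} - 35 e_{13456} - \frac{112}{5} e_{123456}
Answer: 40 e_{12456} - 35 e_{13456} - \frac{112}{5} e_{123456}


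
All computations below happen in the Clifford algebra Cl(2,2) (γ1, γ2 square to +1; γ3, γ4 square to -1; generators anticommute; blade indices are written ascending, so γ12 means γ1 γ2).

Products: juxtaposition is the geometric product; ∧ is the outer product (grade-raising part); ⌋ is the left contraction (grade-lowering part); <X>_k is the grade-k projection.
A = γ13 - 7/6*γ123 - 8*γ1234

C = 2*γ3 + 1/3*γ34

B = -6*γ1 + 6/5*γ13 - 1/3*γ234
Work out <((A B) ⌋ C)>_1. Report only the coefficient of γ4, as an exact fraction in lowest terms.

step 1: 6/5 - 8/3*γ1 + 7/5*γ2 + 6*γ3 + 7/18*γ14 + 7*γ23 + 48/5*γ24 - 1/3*γ124 - 48*γ234
step 2: -12 + 12/5*γ3 - 2*γ4 + 2/5*γ34
step 3: 12/5*γ3 - 2*γ4
Answer: -2


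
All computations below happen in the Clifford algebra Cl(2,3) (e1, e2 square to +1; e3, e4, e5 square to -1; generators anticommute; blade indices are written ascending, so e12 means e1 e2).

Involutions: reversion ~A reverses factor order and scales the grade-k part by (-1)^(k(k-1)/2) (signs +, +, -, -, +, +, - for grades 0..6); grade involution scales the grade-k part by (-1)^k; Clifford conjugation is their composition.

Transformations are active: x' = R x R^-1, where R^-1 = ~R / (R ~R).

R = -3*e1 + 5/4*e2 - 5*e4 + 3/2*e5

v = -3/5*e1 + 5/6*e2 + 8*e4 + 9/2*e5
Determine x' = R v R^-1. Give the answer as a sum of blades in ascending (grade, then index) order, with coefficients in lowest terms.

~R = -3*e1 + 5/4*e2 - 5*e4 + 3/2*e5, and R ~R = -267/16, so R^-1 = ~R / (-267/16).
R v = 4331/120 - 7/4*e12 - 27*e14 - 63/5*e15 + 85/6*e24 + 35/8*e25 - 69/2*e45
Answer: 3625/267*e1 - 9997/1602*e2 + 10916/801*e4 - 29339/2670*e5


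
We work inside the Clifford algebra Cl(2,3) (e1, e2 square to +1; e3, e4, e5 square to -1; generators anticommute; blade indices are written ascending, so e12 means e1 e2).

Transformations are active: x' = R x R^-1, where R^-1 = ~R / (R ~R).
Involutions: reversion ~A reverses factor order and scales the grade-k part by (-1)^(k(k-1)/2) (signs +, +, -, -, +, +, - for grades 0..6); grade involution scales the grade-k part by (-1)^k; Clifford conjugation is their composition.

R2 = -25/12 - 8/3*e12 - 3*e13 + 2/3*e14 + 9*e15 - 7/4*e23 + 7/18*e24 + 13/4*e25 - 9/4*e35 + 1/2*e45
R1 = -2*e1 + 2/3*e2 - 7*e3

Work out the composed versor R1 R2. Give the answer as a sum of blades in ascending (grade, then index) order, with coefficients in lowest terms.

Distribute over the terms of R1 (each basis-blade product reordered to ascending indices, repeated generators contracted through their squares):
(-2*e1) R2 = 25/6*e1 + 16/3*e2 + 6*e3 - 4/3*e4 - 18*e5 + 7/2*e123 - 7/9*e124 - 13/2*e125 + 9/2*e135 - e145
(2/3*e2) R2 = 16/9*e1 - 25/18*e2 - 7/6*e3 + 7/27*e4 + 13/6*e5 + 2*e123 - 4/9*e124 - 6*e125 - 3/2*e235 + 1/3*e245
(-7*e3) R2 = 21*e1 + 49/4*e2 + 175/12*e3 - 63/4*e5 + 56/3*e123 + 14/3*e134 + 63*e135 + 49/18*e234 + 91/4*e235 - 7/2*e345
Summing the partial products and collecting blades:
Answer: 485/18*e1 + 583/36*e2 + 233/12*e3 - 29/27*e4 - 379/12*e5 + 145/6*e123 - 11/9*e124 - 25/2*e125 + 14/3*e134 + 135/2*e135 - e145 + 49/18*e234 + 85/4*e235 + 1/3*e245 - 7/2*e345


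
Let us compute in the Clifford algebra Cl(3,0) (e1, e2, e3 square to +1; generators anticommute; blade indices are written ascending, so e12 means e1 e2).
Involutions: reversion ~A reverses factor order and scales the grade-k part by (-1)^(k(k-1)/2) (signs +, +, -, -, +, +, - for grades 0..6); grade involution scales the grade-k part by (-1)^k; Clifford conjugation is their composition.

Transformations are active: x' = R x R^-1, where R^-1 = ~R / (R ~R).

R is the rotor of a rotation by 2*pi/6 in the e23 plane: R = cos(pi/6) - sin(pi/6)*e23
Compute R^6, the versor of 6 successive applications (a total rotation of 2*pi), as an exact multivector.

Rotor phase runs at HALF the rotation angle; powers of one rotor simply add phase, so after 6 steps in e23 the phase is 6*pi/6 = pi and R^6 = cos(pi) - sin(pi)*e23.
cos(pi) = -1 and sin(pi) = 0, so R^6 = -1. The total rotation 2*pi is 1 full turn, so every vector returns to itself, yet the rotor is -1, on the OTHER sheet of the double cover (an odd number of 2*pi turns).
Answer: -1


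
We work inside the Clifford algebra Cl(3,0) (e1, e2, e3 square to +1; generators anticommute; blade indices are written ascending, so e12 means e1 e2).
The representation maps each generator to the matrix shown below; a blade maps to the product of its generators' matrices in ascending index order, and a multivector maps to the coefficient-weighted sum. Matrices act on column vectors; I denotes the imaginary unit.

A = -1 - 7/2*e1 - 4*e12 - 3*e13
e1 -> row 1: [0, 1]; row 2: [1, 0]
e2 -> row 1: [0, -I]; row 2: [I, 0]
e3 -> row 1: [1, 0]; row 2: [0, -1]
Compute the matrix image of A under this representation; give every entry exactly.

Bivector images (products of the table entries): rho(e12) = rho(e1)rho(e2) = row 1: [I, 0]; row 2: [0, -I]; rho(e13) = rho(e1)rho(e3) = row 1: [0, -1]; row 2: [1, 0].
M = (-1)*1 + (-7/2)*rho(e1) + (-4)*rho(e12) + (-3)*rho(e13), summed entrywise (1 is the identity matrix):
Answer: row 1: [-1 - 4*I, -1/2]; row 2: [-13/2, -1 + 4*I]


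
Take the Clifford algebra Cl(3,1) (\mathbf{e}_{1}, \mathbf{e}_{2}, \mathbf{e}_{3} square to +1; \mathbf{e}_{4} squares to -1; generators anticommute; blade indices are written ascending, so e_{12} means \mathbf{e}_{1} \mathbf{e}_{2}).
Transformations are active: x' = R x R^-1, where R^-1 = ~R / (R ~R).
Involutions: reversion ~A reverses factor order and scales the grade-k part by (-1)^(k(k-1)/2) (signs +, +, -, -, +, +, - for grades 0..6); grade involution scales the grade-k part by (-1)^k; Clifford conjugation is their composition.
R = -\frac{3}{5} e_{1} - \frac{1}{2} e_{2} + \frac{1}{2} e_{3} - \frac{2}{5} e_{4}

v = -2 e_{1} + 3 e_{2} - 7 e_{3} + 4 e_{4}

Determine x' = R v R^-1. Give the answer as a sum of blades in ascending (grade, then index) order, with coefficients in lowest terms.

~R = -\frac{3}{5} e_{1} - \frac{1}{2} e_{2} + \frac{1}{2} e_{3} - \frac{2}{5} e_{4}, and R ~R = \frac{7}{10}, so R^-1 = ~R / (\frac{7}{10}).
R v = -\frac{11}{5} - \frac{14}{5} e_{12} + \frac{26}{5} e_{13} - \frac{16}{5} e_{14} + 2 e_{23} - \frac{4}{5} e_{24} - \frac{4}{5} e_{34}
Answer: \frac{202}{35} e_{1} + \frac{1}{7} e_{2} + \frac{27}{7} e_{3} - \frac{52}{35} e_{4}


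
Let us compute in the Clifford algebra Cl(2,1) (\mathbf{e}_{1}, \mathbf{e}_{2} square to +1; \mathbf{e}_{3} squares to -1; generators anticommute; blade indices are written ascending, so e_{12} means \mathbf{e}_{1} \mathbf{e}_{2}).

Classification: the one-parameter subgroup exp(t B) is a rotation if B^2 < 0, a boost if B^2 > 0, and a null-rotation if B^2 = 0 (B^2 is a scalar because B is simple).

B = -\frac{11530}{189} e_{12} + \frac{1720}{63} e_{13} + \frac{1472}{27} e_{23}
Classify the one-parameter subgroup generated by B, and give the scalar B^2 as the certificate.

B^2 term by term: the squares give (-\frac{11530}{189})^2*(e_{12})^2 + (\frac{1720}{63})^2*(e_{13})^2 + (\frac{1472}{27})^2*(e_{23})^2 = \frac{132940900}{35721}*(-1) + \frac{2958400}{3969}*(+1) + \frac{2166784}{729}*(+1) = -4 (each basis 2-blade squares to minus the product of its generators' squares); cross terms between blades sharing an index anticommute and cancel. So B^2 = -4.
Answer: rotation, certificate B^2 = -4. Check the certificate: B^2 = -4, and that sign is decisive whatever form B takes.


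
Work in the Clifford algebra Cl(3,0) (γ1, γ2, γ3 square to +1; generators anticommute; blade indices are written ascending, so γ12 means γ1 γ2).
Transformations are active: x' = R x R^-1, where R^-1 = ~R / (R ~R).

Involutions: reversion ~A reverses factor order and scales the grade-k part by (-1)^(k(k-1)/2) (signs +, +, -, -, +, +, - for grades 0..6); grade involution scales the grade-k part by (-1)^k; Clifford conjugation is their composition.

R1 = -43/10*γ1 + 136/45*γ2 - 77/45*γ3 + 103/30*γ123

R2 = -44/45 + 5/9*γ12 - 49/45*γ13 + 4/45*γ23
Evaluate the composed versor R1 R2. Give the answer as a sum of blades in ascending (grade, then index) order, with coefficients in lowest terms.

Distribute over the terms of R1 (each basis-blade product reordered to ascending indices, repeated generators contracted through their squares):
(-43/10*γ1) R2 = 946/225*γ1 - 43/18*γ2 + 2107/450*γ3 - 86/225*γ123
(136/45*γ2) R2 = -136/81*γ1 - 5984/2025*γ2 + 544/2025*γ3 + 6664/2025*γ123
(-77/45*γ3) R2 = -3773/2025*γ1 + 308/2025*γ2 + 3388/2025*γ3 - 77/81*γ123
(103/30*γ123) R2 = -206/675*γ1 - 5047/1350*γ2 - 103/54*γ3 - 2266/675*γ123
Summing the partial products and collecting blades:
Answer: 241/675*γ1 - 6028/675*γ2 + 9551/2025*γ3 - 2833/2025*γ123


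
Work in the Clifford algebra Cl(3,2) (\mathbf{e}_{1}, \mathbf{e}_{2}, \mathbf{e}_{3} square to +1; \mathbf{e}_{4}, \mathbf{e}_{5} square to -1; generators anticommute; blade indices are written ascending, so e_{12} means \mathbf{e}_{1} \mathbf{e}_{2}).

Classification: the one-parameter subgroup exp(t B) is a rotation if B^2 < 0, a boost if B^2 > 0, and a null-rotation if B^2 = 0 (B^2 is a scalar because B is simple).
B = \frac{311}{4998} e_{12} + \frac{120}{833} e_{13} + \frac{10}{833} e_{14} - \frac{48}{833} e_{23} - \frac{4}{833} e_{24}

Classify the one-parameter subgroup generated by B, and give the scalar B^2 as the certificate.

B^2 term by term: the squares give (\frac{311}{4998})^2*(e_{12})^2 + (\frac{120}{833})^2*(e_{13})^2 + (\frac{10}{833})^2*(e_{14})^2 + (-\frac{48}{833})^2*(e_{23})^2 + (-\frac{4}{833})^2*(e_{24})^2 = \frac{96721}{24980004}*(-1) + \frac{14400}{693889}*(-1) + \frac{100}{693889}*(+1) + \frac{2304}{693889}*(-1) + \frac{16}{693889}*(+1) = -\frac{1}{36} (each basis 2-blade squares to minus the product of its generators' squares); cross terms between blades sharing an index anticommute and cancel; the commuting (index-disjoint) pairs give grade-4 terms 2*c*c'*(blade product), which cancel blade by blade — e_{1234}: \frac{960}{693889} - \frac{960}{693889} = 0 — confirming B is simple. So B^2 = -\frac{1}{36}.
Answer: rotation, certificate B^2 = -\frac{1}{36}. Check the certificate: B^2 = -\frac{1}{36}, and that sign is decisive whatever form B takes.


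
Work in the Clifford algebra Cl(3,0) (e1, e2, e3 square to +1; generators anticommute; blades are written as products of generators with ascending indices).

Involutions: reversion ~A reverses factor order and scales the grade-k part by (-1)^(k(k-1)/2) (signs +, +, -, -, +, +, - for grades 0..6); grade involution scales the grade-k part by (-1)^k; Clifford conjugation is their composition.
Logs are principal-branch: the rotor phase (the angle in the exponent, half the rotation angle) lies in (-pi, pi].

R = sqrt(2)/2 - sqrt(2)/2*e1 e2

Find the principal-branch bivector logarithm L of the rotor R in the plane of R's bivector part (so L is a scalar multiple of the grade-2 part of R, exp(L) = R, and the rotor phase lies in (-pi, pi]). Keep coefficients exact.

The scalar part of R is sqrt(2)/2, and that scalar determines the rotor phase on the principal branch; recovering the unit plane as bivector-part over sine of the phase gives L = phase * plane.
Concretely: cos(phase) = sqrt(2)/2 gives phase = ±pi/4, and since phase/sin(phase) is even the sign is immaterial: L = (phase/sin(phase)) * <R>_2 = (sqrt(2)*pi/4) * <R>_2.
Answer: -pi/4*e1 e2


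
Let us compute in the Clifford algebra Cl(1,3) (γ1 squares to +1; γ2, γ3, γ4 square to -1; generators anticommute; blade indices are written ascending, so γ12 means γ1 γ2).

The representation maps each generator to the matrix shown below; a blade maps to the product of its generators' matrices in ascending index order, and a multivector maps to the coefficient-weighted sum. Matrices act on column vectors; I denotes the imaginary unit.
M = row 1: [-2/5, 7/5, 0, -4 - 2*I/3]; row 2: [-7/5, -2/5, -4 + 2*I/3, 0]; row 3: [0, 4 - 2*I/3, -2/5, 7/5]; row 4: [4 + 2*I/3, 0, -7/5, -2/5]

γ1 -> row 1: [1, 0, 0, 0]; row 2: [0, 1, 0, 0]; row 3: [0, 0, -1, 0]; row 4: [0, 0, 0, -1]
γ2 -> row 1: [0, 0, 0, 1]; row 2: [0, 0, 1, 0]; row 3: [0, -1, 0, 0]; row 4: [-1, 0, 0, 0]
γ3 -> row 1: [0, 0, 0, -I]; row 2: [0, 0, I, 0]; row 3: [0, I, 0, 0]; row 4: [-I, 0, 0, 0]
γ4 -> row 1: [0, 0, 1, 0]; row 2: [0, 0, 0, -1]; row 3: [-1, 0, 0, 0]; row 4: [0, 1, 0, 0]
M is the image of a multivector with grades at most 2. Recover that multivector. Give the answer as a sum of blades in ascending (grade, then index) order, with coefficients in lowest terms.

Method: the blade images are trace-orthogonal — tr(rho(e_A) rho(e_B)^-1) = 4 if A = B and 0 otherwise — and rho(e_A)^-1 = (e_A)^2 * rho(e_A) with (e_A)^2 = +1 or -1, so the coefficient of e_A in the preimage is (e_A)^2 * tr(M rho(e_A))/4.
Nonzero projections over blades of grade <= 2: 1: (1)^2 = +1, tr(M 1) = -8/5, coefficient -2/5; γ2: (γ2)^2 = -1, tr(M rho(γ2)) = 16, coefficient -4; γ13: (γ13)^2 = +1, tr(M rho(γ13)) = 8/3, coefficient 2/3; γ24: (γ24)^2 = -1, tr(M rho(γ24)) = -28/5, coefficient 7/5. Every other blade of grade <= 2 projects to 0.
Answer: -2/5 - 4*γ2 + 2/3*γ13 + 7/5*γ24


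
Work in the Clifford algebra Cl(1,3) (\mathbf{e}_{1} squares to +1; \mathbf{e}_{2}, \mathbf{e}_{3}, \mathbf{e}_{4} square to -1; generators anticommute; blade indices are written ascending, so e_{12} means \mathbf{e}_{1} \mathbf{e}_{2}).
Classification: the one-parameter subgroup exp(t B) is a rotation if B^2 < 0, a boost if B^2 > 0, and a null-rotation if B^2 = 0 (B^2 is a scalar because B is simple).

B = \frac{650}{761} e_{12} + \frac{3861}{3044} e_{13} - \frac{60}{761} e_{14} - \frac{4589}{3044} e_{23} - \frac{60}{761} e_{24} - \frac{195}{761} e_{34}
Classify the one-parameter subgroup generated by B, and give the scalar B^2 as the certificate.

B^2 term by term: the squares give (\frac{650}{761})^2*(e_{12})^2 + (\frac{3861}{3044})^2*(e_{13})^2 + (-\frac{60}{761})^2*(e_{14})^2 + (-\frac{4589}{3044})^2*(e_{23})^2 + (-\frac{60}{761})^2*(e_{24})^2 + (-\frac{195}{761})^2*(e_{34})^2 = \frac{422500}{579121}*(+1) + \frac{14907321}{9265936}*(+1) + \frac{3600}{579121}*(+1) + \frac{21058921}{9265936}*(-1) + \frac{3600}{579121}*(-1) + \frac{38025}{579121}*(-1) = 0 (each basis 2-blade squares to minus the product of its generators' squares); cross terms between blades sharing an index anticommute and cancel; the commuting (index-disjoint) pairs give grade-4 terms 2*c*c'*(blade product), which cancel blade by blade — e_{1234}: -\frac{253500}{579121} + \frac{115830}{579121} + \frac{137670}{579121} = 0 — confirming B is simple. So B^2 = 0.
Answer: null-rotation, certificate B^2 = 0. No conjugation can change B^2 = 0; the sign gives the class.
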